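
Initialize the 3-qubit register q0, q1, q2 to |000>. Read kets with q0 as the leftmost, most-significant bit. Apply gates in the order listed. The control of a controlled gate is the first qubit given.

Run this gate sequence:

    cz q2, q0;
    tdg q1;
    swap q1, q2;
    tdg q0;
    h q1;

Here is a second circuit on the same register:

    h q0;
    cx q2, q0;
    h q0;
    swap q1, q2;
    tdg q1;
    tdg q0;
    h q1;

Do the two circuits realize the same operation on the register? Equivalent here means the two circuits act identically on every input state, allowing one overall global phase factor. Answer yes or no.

No, they are not equivalent — no single phase factor reconciles the two unitaries.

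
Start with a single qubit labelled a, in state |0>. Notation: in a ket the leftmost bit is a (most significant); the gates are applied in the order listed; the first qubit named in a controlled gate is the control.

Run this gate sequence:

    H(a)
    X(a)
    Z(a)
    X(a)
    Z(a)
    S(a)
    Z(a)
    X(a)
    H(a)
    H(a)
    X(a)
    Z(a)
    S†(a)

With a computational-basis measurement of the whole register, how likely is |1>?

A full measurement returns |1> with probability 1/2. Key observation: the block from step 6 through step 13 cancels to the identity and can be dropped.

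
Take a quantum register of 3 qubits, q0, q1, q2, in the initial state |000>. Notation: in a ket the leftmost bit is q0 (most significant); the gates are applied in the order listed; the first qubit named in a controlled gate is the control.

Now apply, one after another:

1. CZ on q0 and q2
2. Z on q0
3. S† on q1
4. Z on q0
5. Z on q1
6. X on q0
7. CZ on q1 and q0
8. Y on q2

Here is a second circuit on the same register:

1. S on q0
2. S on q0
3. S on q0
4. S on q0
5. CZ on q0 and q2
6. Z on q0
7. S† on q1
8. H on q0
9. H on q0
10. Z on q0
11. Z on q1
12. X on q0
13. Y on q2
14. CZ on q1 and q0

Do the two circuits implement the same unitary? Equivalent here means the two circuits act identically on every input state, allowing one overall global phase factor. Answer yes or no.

Yes, they are equivalent — the unitaries differ by at most a global phase.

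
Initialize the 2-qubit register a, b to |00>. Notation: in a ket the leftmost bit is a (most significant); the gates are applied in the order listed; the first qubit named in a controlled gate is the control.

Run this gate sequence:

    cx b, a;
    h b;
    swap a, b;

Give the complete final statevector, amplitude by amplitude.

After the circuit, the state carries amplitude sqrt(2)/2 on |00>, 0 on |01>, sqrt(2)/2 on |10>, 0 on |11>.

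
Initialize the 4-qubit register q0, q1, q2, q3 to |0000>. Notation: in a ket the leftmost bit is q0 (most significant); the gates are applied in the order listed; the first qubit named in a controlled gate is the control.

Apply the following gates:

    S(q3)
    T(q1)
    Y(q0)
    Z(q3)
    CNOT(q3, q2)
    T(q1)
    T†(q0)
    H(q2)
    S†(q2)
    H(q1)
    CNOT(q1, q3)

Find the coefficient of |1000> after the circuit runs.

The final state's coefficient on |1000> equals exp(I*pi/4)/2.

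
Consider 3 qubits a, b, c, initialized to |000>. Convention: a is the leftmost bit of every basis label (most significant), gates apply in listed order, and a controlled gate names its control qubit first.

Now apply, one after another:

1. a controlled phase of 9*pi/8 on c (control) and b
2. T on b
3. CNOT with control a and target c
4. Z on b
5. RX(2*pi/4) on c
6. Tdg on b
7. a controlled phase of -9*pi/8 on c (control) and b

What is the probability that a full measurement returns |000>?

Outcome |000> occurs with probability 1/2.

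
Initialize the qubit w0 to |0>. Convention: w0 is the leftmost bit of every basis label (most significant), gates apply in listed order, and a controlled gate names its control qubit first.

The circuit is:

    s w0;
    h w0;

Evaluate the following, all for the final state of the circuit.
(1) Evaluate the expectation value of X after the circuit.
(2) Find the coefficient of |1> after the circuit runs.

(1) The observable X averages to 1.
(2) The final state's coefficient on |1> equals sqrt(2)/2.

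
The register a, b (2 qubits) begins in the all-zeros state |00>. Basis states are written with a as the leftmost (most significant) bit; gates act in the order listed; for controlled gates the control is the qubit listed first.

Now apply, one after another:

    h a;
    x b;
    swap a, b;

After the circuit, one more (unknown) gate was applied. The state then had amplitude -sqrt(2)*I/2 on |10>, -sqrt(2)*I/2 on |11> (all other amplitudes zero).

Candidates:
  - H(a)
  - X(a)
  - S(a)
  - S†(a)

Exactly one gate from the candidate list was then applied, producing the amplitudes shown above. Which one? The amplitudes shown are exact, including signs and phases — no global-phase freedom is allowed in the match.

The applied gate was S†(a).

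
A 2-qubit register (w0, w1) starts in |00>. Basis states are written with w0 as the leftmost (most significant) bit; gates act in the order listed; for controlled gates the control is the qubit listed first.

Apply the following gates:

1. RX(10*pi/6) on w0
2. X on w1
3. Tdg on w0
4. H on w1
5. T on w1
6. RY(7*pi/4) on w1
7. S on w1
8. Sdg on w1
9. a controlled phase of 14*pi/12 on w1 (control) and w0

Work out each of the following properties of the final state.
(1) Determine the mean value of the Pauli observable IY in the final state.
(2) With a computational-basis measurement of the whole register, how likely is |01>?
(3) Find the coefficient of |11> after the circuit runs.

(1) In the final state, IY has expectation -3*sqrt(2)/8 + 1/16 + sqrt(6)/16.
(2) A full measurement returns |01> with probability 9/16.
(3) The amplitude on |11> is sqrt(2)*(sqrt(2 - sqrt(2))*exp(5*I*pi/12) + sqrt(sqrt(2) + 2)*exp(2*I*pi/3))/8.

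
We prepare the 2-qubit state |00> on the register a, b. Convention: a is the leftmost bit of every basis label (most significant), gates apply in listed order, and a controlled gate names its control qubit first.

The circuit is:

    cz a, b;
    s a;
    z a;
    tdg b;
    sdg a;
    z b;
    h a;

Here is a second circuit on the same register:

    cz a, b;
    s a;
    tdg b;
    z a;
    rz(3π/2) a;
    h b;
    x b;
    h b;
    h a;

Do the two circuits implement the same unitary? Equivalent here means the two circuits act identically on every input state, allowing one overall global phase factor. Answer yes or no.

Yes: on every input state the two circuits agree up to one overall phase factor.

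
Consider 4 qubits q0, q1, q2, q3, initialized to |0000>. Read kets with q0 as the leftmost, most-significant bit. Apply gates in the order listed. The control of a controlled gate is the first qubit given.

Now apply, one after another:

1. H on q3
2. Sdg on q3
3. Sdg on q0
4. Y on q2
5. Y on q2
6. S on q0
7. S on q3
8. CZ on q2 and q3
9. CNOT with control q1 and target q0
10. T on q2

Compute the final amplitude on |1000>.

|1000> carries amplitude 0 in the final state. Key observation: gates 2-7 undo each other exactly, leaving only the rest of the circuit to track.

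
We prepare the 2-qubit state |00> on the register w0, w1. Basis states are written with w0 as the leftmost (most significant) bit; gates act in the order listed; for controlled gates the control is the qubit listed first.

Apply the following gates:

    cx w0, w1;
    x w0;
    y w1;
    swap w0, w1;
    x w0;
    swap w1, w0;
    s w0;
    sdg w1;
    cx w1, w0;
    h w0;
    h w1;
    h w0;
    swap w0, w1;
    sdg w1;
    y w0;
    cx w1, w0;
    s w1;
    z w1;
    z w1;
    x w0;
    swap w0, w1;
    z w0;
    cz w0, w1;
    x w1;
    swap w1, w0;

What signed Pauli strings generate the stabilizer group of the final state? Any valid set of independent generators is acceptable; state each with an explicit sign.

The final state is stabilized by the group generated by +XI, -IZ; other independent generating sets are equally valid.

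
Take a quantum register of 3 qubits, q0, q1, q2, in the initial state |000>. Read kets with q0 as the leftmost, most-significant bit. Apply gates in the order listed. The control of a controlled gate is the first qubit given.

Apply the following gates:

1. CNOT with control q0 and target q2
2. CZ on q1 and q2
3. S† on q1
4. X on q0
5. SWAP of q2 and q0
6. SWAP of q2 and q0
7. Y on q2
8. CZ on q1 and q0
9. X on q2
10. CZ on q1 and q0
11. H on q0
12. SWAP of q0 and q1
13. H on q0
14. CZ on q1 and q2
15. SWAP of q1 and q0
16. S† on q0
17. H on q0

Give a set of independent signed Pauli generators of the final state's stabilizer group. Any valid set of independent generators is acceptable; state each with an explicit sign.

The final state is stabilized by the group generated by -YII, +IXI, +IIZ; other independent generating sets are equally valid.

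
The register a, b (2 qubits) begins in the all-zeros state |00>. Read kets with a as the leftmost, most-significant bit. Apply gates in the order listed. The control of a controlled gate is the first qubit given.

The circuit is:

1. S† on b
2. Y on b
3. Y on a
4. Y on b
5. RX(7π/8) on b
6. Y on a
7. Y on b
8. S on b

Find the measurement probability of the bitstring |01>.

Outcome |01> occurs with probability cos(7*pi/16)**2.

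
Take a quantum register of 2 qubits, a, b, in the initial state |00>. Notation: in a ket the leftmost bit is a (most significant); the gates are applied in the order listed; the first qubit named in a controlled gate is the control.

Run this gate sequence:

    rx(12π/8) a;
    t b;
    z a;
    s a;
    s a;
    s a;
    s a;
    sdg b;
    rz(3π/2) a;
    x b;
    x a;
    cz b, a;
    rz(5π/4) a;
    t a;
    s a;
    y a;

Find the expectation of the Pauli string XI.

The expectation value of XI is -1. Key observation: steps 4-7 multiply out to the identity, so the circuit reduces to the remaining gates.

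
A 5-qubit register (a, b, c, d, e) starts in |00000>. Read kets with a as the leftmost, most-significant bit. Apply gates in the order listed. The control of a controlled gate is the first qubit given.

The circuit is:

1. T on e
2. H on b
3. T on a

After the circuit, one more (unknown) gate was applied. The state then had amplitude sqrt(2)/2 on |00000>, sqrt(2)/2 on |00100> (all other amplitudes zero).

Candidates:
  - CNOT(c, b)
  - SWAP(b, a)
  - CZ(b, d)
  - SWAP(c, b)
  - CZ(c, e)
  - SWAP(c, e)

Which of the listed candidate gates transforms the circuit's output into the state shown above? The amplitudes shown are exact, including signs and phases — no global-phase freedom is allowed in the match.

The applied gate was SWAP(c, b).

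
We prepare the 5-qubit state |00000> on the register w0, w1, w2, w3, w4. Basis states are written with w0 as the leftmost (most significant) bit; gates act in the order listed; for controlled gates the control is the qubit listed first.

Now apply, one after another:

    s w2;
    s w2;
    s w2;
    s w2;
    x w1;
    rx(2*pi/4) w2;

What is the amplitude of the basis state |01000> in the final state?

The final state's coefficient on |01000> equals sqrt(2)/2. Key observation: steps 1-4 multiply out to the identity, so the circuit reduces to the remaining gates.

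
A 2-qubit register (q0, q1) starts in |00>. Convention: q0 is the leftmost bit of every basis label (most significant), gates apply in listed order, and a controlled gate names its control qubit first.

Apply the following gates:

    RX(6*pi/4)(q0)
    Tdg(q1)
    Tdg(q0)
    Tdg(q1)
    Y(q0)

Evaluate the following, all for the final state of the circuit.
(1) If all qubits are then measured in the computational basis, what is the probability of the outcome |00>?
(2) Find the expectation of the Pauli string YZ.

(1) The probability of measuring |00> is 1/2.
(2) The expectation value of YZ is sqrt(2)/2.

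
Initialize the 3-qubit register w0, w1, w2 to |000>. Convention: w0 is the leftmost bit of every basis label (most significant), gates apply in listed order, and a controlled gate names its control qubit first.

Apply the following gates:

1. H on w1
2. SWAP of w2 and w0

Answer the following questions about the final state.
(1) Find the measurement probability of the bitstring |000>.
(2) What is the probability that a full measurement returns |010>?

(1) The probability of measuring |000> is 1/2.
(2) A full measurement returns |010> with probability 1/2.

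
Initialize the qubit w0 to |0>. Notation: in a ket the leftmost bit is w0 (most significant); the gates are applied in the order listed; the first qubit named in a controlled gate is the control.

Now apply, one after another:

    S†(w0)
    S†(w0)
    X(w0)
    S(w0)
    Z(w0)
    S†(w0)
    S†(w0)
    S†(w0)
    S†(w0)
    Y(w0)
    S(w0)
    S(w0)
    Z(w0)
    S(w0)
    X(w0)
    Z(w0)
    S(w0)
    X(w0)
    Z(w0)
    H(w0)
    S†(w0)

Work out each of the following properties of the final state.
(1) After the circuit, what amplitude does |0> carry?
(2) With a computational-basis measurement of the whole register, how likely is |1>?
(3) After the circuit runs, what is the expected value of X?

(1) |0> carries amplitude sqrt(2)*I/2 in the final state.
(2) A full measurement returns |1> with probability 1/2.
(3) In the final state, X has expectation 0.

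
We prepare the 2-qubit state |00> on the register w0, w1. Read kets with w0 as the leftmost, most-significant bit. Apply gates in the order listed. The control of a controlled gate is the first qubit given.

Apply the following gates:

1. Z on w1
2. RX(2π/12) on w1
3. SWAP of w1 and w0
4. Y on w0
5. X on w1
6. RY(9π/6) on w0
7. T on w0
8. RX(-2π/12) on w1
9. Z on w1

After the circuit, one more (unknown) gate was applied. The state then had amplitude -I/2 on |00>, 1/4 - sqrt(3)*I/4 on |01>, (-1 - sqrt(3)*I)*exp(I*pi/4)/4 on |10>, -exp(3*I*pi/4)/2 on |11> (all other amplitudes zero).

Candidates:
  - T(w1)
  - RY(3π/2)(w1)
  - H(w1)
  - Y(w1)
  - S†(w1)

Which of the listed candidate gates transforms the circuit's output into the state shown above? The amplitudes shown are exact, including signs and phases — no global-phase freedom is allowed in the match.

It was RY(3π/2)(w1) that produced the state shown.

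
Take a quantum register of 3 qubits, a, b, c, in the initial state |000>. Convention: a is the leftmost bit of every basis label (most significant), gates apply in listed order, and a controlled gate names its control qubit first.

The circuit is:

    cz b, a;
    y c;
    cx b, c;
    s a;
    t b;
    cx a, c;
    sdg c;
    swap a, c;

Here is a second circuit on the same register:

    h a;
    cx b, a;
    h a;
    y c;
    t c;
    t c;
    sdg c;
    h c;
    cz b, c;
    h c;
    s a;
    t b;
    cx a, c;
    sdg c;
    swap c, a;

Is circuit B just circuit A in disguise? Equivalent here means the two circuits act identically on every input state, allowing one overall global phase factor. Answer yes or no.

Yes: on every input state the two circuits agree up to one overall phase factor.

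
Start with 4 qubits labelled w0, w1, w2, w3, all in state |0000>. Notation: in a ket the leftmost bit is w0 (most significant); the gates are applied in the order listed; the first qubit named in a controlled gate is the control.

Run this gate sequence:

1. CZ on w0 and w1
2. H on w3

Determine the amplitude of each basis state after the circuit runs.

After the circuit, the state carries amplitude sqrt(2)/2 on |0000>, sqrt(2)/2 on |0001>, and 0 on every other basis state.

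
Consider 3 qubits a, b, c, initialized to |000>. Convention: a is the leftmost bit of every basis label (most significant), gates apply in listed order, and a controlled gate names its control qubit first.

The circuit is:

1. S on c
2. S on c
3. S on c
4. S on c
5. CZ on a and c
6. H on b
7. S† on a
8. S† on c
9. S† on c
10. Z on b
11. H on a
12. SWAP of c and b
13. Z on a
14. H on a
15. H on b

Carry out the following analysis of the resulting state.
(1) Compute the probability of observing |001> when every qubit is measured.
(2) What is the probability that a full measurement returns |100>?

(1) The probability of measuring |001> is 0. Key observation: gates 1-4 undo each other exactly, leaving only the rest of the circuit to track.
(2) The probability of measuring |100> is 1/4.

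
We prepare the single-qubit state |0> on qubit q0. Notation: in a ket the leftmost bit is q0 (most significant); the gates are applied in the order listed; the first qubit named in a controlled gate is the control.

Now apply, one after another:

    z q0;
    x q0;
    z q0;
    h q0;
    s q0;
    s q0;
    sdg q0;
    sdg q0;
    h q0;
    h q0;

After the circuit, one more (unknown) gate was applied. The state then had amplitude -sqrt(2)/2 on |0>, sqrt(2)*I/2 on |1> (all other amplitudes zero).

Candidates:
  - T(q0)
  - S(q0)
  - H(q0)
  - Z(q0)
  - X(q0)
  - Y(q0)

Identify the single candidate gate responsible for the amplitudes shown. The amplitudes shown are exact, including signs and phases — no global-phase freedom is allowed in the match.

The unique candidate consistent with the amplitudes is S(q0). Key observation: gates 4-9 undo each other exactly, leaving only the rest of the circuit to track.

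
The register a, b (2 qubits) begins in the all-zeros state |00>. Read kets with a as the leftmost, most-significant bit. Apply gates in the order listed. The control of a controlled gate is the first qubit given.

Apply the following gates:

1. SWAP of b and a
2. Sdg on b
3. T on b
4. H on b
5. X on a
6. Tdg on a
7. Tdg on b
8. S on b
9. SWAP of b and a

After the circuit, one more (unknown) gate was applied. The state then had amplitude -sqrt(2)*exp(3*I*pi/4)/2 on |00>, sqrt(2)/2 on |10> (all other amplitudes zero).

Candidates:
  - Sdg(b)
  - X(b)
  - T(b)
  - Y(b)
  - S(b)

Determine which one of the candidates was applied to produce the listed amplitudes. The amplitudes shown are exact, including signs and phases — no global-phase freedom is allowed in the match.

The applied gate was X(b).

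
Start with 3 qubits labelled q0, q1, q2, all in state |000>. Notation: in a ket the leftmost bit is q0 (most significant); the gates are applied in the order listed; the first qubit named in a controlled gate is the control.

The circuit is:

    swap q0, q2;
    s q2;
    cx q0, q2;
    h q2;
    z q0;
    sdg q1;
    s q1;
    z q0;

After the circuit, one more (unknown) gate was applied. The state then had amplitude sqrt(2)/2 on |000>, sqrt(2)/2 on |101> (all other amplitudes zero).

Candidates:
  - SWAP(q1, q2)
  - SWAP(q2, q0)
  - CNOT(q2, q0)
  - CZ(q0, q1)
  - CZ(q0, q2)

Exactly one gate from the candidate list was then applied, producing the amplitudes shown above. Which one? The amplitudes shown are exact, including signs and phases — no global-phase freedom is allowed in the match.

The applied gate was CNOT(q2, q0). Key observation: the block from step 5 through step 8 cancels to the identity and can be dropped.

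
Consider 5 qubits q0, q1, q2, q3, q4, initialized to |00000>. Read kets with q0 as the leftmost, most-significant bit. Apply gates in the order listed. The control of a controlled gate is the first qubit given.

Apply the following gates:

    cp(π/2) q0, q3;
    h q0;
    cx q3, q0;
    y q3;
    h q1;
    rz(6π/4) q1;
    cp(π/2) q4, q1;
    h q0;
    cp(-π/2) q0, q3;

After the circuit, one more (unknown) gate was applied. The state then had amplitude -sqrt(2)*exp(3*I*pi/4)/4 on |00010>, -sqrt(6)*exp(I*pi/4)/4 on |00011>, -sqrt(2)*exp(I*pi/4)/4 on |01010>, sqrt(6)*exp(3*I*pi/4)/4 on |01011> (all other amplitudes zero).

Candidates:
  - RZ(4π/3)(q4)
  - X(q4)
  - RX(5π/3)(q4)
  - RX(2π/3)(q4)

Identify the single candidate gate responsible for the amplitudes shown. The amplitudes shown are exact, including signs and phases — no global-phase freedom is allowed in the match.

It was RX(2π/3)(q4) that produced the state shown.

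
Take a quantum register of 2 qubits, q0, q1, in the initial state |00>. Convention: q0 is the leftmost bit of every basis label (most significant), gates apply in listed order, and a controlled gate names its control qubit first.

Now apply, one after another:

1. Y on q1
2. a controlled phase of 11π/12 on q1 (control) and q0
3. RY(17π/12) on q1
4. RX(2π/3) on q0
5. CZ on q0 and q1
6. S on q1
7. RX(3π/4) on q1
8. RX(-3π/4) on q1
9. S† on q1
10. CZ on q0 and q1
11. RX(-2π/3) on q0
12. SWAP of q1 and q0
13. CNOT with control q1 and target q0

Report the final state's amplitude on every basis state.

After the circuit, the state carries amplitude -I*sqrt(sqrt(2) + 2)/4 - I*sqrt(6 - 3*sqrt(2))/4 on |00>, 0 on |01>, -I*sqrt(3*sqrt(2) + 6)/4 + I*sqrt(2 - sqrt(2))/4 on |10>, 0 on |11>. Key observation: gates 4-11 undo each other exactly, leaving only the rest of the circuit to track.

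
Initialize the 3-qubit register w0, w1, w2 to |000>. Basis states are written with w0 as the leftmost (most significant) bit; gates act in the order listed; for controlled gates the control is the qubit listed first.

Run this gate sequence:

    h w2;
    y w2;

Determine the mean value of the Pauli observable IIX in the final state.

In the final state, IIX has expectation -1.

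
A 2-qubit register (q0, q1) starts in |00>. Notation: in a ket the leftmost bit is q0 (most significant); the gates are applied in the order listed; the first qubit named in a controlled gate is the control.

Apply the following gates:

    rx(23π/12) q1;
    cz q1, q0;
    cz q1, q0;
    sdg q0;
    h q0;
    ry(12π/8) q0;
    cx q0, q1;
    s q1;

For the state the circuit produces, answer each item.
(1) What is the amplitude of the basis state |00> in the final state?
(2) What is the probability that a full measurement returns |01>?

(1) The amplitude on |00> is sqrt(2 - sqrt(2))/4 + sqrt(3*sqrt(2) + 6)/4. Key observation: gates 2-3 undo each other exactly, leaving only the rest of the circuit to track.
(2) A full measurement returns |01> with probability -sqrt(6)/8 - sqrt(2)/8 + 1/2.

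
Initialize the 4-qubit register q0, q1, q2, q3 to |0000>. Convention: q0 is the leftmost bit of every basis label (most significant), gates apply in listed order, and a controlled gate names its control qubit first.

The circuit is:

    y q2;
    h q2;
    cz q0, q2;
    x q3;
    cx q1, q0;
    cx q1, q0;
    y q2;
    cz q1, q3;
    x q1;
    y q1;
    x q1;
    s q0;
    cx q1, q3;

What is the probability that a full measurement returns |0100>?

A full measurement returns |0100> with probability 1/2. Key observation: steps 5-6 multiply out to the identity, so the circuit reduces to the remaining gates.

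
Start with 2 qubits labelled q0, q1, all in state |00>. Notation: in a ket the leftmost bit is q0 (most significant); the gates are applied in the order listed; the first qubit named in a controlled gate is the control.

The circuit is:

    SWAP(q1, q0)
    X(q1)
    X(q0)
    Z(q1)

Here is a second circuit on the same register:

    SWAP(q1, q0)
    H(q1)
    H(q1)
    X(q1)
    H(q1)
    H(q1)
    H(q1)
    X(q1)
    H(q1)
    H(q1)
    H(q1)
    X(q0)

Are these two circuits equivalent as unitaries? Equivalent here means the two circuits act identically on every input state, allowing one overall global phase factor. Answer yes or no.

Yes — the two circuits implement the same unitary up to a global phase.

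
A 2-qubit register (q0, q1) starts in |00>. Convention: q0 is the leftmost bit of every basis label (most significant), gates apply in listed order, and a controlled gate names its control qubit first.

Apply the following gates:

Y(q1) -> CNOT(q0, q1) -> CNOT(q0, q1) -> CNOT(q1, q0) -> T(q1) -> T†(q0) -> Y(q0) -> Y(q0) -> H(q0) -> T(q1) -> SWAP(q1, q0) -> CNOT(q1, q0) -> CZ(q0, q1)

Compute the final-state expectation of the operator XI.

The observable XI averages to 0. Key observation: steps 2-3 multiply out to the identity, so the circuit reduces to the remaining gates.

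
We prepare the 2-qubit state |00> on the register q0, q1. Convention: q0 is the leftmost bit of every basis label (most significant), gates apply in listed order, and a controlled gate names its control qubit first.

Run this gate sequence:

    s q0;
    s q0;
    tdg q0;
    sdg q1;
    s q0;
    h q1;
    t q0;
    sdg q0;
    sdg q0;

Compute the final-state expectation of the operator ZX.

The expectation value of ZX is 1.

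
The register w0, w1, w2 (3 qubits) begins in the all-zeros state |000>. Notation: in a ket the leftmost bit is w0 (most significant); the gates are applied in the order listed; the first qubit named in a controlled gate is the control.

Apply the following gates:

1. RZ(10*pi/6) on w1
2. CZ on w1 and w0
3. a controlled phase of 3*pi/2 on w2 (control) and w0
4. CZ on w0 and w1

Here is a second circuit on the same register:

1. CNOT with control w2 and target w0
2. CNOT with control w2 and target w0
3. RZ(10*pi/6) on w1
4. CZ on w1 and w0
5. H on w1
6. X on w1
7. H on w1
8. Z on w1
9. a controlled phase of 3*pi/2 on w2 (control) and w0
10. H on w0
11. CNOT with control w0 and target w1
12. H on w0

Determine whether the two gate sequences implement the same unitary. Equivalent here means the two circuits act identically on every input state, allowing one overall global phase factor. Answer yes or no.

No: there is an input state on which the two circuits produce genuinely different outputs (not merely differing by a phase).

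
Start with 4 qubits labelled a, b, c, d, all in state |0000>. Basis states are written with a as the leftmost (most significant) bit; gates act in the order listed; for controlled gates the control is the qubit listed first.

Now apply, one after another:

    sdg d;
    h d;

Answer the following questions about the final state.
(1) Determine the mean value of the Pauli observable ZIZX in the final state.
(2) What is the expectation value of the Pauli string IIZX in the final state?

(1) The observable ZIZX averages to 1.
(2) The expectation value of IIZX is 1.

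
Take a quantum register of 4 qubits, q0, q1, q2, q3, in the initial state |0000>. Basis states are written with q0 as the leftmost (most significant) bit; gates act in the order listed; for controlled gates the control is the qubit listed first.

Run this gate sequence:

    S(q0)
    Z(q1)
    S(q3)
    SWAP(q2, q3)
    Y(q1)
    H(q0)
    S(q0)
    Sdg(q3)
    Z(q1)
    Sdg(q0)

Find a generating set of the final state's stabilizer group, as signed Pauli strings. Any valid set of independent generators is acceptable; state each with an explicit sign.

The stabilizer group can be generated by +XIII, -IZII, +IIZI, +IIIZ, among other valid generating sets.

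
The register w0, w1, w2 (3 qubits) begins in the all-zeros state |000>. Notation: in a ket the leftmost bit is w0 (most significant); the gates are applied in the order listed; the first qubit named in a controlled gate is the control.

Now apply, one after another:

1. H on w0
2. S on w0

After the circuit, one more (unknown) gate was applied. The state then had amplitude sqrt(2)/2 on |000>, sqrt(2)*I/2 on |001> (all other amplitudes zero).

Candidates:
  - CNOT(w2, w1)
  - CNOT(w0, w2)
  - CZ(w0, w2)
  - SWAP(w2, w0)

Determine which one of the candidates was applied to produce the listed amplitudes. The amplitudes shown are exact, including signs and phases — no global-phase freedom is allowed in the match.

It was SWAP(w2, w0) that produced the state shown.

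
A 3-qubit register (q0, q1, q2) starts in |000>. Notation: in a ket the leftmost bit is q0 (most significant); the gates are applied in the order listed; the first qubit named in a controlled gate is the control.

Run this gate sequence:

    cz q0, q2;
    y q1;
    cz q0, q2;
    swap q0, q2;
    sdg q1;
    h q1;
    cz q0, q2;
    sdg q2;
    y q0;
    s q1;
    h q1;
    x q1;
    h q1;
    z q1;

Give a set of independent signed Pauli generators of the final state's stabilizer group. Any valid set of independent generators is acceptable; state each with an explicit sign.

The stabilizer group can be generated by -IYI, -ZII, +IIZ, among other valid generating sets. Key observation: the block from step 11 through step 14 cancels to the identity and can be dropped.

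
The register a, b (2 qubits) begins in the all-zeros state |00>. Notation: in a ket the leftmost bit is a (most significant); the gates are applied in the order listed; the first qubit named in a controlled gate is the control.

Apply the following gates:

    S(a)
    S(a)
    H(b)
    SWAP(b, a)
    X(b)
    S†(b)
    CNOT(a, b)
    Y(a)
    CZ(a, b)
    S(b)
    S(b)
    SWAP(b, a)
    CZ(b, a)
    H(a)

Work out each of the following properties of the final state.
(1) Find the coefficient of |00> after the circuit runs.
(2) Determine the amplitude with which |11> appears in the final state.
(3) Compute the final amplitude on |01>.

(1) The final state's coefficient on |00> equals -1/2.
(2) |11> carries amplitude 1/2 in the final state.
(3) The amplitude on |01> is -1/2.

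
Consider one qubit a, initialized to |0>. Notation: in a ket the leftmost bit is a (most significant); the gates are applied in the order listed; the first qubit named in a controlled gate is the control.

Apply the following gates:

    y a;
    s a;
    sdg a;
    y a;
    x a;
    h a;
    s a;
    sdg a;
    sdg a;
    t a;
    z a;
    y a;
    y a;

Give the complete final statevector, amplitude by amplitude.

The final amplitudes are sqrt(2)/2 on |0>, -sqrt(2)*exp(3*I*pi/4)/2 on |1>.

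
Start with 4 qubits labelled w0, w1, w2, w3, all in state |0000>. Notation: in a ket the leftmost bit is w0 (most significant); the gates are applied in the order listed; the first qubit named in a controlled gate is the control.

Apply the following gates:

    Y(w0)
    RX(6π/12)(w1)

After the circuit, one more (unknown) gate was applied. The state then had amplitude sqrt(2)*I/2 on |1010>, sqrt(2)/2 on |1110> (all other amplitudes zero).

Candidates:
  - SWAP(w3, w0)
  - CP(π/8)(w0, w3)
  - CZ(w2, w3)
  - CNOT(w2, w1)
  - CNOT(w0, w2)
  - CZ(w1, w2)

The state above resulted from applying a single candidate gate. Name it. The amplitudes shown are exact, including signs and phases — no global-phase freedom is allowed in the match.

It was CNOT(w0, w2) that produced the state shown.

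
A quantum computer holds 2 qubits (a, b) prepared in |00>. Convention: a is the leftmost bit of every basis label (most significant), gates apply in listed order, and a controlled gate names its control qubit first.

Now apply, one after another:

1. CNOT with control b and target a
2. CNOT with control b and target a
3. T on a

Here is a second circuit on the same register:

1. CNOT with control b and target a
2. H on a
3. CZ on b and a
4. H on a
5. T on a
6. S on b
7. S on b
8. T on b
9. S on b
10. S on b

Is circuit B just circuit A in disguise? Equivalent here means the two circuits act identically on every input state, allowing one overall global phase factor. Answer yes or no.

No — the two circuits implement different unitaries, even allowing a global phase.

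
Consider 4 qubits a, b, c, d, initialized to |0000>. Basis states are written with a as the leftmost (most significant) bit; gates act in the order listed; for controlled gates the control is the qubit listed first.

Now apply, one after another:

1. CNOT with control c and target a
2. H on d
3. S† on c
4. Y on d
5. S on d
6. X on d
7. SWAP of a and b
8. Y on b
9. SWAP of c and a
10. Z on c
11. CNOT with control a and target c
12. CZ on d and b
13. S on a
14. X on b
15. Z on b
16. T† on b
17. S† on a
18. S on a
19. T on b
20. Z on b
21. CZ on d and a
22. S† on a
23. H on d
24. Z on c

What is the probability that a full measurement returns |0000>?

Outcome |0000> occurs with probability 1/2. Key observation: gates 15-20 undo each other exactly, leaving only the rest of the circuit to track.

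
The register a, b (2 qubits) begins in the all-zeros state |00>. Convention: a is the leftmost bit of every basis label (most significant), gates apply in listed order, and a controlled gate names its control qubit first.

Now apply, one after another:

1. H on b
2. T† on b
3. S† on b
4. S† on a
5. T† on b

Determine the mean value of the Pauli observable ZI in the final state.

In the final state, ZI has expectation 1.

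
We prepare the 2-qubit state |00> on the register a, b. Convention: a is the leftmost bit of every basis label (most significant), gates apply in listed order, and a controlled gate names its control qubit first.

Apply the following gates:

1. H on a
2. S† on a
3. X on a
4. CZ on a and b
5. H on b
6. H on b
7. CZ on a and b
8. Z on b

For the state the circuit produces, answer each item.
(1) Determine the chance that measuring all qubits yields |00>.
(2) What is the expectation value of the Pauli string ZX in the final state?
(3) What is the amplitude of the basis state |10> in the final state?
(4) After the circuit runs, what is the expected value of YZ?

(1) A full measurement returns |00> with probability 1/2. Key observation: the block from step 4 through step 7 cancels to the identity and can be dropped.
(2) The observable ZX averages to 0.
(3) The final state's coefficient on |10> equals sqrt(2)/2.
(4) The observable YZ averages to 1.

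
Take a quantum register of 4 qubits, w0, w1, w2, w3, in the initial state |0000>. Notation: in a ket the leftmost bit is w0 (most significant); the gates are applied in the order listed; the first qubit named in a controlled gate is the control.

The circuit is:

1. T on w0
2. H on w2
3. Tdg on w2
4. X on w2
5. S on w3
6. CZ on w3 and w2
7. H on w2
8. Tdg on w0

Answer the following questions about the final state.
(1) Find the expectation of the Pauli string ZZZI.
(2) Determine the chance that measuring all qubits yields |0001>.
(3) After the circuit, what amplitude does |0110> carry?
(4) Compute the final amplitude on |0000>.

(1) The expectation value of ZZZI is sqrt(2)/2.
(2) The probability of measuring |0001> is 0.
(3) The final state's coefficient on |0110> equals 0.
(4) The final state's coefficient on |0000> equals 1/2 - exp(3*I*pi/4)/2.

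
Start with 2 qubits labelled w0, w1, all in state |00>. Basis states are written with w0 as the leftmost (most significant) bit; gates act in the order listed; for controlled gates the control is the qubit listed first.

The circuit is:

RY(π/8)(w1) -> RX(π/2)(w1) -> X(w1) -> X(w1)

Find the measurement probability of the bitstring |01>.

Outcome |01> occurs with probability 1/2. Key observation: gates 3-4 undo each other exactly, leaving only the rest of the circuit to track.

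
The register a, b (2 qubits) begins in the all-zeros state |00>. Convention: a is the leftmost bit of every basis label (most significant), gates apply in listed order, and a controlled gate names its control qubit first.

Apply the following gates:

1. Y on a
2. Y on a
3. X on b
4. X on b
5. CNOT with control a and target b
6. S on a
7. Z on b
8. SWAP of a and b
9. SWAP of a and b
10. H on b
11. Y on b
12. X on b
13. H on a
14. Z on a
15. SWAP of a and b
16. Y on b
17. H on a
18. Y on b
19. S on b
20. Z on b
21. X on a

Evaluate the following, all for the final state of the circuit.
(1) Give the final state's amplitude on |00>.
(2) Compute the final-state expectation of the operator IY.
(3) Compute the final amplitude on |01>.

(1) The final state's coefficient on |00> equals sqrt(2)*I/2.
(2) In the final state, IY has expectation 1.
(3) The final state's coefficient on |01> equals -sqrt(2)/2.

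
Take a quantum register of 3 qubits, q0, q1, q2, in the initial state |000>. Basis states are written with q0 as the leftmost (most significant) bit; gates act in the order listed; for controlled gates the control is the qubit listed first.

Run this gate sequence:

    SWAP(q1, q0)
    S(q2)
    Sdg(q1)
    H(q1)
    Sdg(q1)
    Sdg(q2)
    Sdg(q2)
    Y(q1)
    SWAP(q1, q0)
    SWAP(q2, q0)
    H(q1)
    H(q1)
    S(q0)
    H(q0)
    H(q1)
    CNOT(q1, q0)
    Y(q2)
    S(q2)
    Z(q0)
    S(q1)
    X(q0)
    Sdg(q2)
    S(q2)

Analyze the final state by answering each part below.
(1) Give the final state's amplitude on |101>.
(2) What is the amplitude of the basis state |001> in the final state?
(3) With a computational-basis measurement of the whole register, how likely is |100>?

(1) |101> carries amplitude sqrt(2)/4 in the final state.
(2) The amplitude on |001> is -sqrt(2)/4.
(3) Outcome |100> occurs with probability 1/8.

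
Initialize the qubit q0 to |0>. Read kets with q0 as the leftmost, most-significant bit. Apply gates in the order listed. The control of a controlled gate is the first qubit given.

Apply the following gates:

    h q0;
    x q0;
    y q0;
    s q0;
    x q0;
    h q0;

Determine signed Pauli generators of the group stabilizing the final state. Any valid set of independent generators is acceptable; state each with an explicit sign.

One valid set of independent stabilizer generators is -Y (any independent generating set of the same group is equally correct).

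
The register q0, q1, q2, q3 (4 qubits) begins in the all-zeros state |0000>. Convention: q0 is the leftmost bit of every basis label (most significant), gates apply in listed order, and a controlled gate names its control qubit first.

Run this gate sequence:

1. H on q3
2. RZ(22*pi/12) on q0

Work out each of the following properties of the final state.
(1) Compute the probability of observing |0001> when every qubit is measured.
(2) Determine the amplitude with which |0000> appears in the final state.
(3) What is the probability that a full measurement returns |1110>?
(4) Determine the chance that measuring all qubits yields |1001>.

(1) A full measurement returns |0001> with probability 1/2.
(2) The final state's coefficient on |0000> equals -sqrt(2)*exp(I*pi/12)/2.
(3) A full measurement returns |1110> with probability 0.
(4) A full measurement returns |1001> with probability 0.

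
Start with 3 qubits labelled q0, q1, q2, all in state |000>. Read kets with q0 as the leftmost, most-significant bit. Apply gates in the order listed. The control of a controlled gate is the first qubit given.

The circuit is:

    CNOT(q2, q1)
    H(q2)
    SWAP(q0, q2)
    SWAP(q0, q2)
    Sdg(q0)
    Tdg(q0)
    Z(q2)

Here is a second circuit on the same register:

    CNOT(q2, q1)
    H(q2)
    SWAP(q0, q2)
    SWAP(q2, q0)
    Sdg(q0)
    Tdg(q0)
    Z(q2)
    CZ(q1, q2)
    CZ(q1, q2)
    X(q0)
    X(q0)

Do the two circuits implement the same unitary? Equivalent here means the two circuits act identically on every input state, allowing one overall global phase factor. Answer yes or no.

Yes — the two circuits implement the same unitary up to a global phase.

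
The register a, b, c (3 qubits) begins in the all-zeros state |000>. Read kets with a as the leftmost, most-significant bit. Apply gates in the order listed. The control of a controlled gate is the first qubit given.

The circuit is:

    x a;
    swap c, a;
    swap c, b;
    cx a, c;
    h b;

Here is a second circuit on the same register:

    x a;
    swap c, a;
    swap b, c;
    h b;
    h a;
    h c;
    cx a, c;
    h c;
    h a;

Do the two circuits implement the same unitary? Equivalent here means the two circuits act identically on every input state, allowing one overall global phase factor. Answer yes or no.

No, they are not equivalent — no single phase factor reconciles the two unitaries.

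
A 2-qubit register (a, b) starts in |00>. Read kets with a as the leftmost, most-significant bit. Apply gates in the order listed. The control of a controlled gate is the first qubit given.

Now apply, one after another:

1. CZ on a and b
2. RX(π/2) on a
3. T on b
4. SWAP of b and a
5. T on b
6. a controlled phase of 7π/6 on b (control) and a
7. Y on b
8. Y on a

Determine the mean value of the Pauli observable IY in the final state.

The expectation value of IY is -sqrt(2)/2.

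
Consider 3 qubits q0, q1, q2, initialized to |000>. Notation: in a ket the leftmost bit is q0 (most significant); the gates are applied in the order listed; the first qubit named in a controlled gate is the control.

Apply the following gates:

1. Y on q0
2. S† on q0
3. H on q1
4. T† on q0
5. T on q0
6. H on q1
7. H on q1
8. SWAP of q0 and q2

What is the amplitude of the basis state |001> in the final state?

The final state's coefficient on |001> equals sqrt(2)/2.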